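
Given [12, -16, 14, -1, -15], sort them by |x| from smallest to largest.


Compute absolute values:
  |12| = 12
  |-16| = 16
  |14| = 14
  |-1| = 1
  |-15| = 15
Absolute values in increasing order: 1 < 12 < 14 < 15 < 16
Listing the original numbers in that order gives the answer.
Final answer: [-1, 12, 14, -15, -16]


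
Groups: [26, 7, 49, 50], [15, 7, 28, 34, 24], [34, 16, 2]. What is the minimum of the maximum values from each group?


Find max of each group:
  Group 1: [26, 7, 49, 50] -> max = 50
  Group 2: [15, 7, 28, 34, 24] -> max = 34
  Group 3: [34, 16, 2] -> max = 34
Maxes: [50, 34, 34]
Minimum of maxes = 34
Final answer: 34


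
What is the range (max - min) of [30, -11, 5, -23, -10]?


Maximum value: 30
Minimum value: -23
Range = 30 - (-23) = 53
Final answer: 53


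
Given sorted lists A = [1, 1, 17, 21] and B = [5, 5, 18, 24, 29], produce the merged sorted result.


List A: [1, 1, 17, 21]
List B: [5, 5, 18, 24, 29]
Repeatedly compare the front elements and take the smaller:
  1 vs 5 -> take 1
  1 vs 5 -> take 1
  17 vs 5 -> take 5
  17 vs 5 -> take 5
  17 vs 18 -> take 17
  21 vs 18 -> take 18
  21 vs 24 -> take 21
  A is exhausted; append the rest of B: [24, 29]
Final answer: [1, 1, 5, 5, 17, 18, 21, 24, 29]


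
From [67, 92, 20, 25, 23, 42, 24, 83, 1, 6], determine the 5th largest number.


Sort descending: [92, 83, 67, 42, 25, 24, 23, 20, 6, 1]
The 5th element (1-indexed) is at index 4.
Value = 25
Final answer: 25


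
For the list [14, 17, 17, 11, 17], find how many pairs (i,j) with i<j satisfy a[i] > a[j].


For each element, count the later elements that are smaller than it:
  14 (index 0): smaller elements after it = [11] -> 1
  17 (index 1): smaller elements after it = [11] -> 1
  17 (index 2): smaller elements after it = [11] -> 1
  11 (index 3): smaller elements after it = [] -> 0
Total inversions = 1 + 1 + 1 + 0 = 3
Final answer: 3


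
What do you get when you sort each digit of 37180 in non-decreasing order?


The number 37180 has digits: 3, 7, 1, 8, 0
Sorted: 0, 1, 3, 7, 8
Joining the sorted digits gives the result.
Final answer: 01378


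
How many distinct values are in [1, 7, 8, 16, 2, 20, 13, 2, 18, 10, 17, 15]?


List all unique values:
Distinct values: [1, 2, 7, 8, 10, 13, 15, 16, 17, 18, 20]
Count = 11
Final answer: 11


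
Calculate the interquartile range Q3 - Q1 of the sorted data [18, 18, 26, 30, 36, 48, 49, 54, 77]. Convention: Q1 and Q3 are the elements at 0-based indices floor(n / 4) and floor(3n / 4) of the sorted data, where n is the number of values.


The data has n = 9 elements.
Q1 index = floor(9 / 4) = floor(2.25) = 2; Q3 index = floor(3 * 9 / 4) = floor(6.75) = 6
Q1 = element at index 2 = 26
Q3 = element at index 6 = 49
IQR = 49 - 26 = 23
Final answer: 23


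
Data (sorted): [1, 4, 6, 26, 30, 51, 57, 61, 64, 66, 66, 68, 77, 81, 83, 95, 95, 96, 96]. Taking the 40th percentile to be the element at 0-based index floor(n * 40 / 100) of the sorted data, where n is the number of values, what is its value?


The dataset has n = 19 elements.
Index = floor(19 * 40 / 100) = floor(760 / 100) = floor(7.6) = 7
Counting from index 0 in the sorted data, the element at index 7 is 61.
Final answer: 61


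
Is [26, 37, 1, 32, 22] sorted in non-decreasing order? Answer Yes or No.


Check consecutive pairs:
  26 <= 37? True
  37 <= 1? False
  1 <= 32? True
  32 <= 22? False
2 consecutive pair(s) are out of order, so the list is not sorted.
Final answer: No


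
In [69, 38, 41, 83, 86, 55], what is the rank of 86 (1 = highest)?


Sort descending: [86, 83, 69, 55, 41, 38]
Find 86 in the sorted list.
86 is at position 1.
Final answer: 1


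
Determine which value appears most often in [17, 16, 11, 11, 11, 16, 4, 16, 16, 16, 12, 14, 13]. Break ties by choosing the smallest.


Count the frequency of each value:
  4 appears 1 time(s)
  11 appears 3 time(s)
  12 appears 1 time(s)
  13 appears 1 time(s)
  14 appears 1 time(s)
  16 appears 5 time(s)
  17 appears 1 time(s)
Maximum frequency is 5.
Only 16 reaches that frequency, so it is the mode.
Final answer: 16


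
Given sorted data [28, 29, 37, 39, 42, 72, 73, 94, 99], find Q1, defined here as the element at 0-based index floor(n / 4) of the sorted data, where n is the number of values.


The list has n = 9 elements.
Q1 index = floor(9 / 4) = floor(2.25) = 2
Counting from index 0 in the sorted data, the element at index 2 is 37.
Final answer: 37


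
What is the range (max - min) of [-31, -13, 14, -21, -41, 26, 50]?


Maximum value: 50
Minimum value: -41
Range = 50 - (-41) = 91
Final answer: 91


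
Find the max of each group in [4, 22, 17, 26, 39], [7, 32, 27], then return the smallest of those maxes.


Find max of each group:
  Group 1: [4, 22, 17, 26, 39] -> max = 39
  Group 2: [7, 32, 27] -> max = 32
Maxes: [39, 32]
Minimum of maxes = 32
Final answer: 32


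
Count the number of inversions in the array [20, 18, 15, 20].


For each element, count the later elements that are smaller than it:
  20 (index 0): smaller elements after it = [18, 15] -> 2
  18 (index 1): smaller elements after it = [15] -> 1
  15 (index 2): smaller elements after it = [] -> 0
Total inversions = 2 + 1 + 0 = 3
Final answer: 3


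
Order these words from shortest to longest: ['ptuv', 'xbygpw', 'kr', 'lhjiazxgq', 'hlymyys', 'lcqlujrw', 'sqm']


Compute lengths:
  'ptuv' has length 4
  'xbygpw' has length 6
  'kr' has length 2
  'lhjiazxgq' has length 9
  'hlymyys' has length 7
  'lcqlujrw' has length 8
  'sqm' has length 3
Lengths in increasing order: 2 < 3 < 4 < 6 < 7 < 8 < 9
Listing the words in that order gives the answer.
Final answer: ['kr', 'sqm', 'ptuv', 'xbygpw', 'hlymyys', 'lcqlujrw', 'lhjiazxgq']


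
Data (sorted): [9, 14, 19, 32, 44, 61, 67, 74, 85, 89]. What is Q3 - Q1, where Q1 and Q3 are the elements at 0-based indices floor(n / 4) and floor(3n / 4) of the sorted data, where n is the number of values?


The data has n = 10 elements.
Q1 index = floor(10 / 4) = floor(2.5) = 2; Q3 index = floor(3 * 10 / 4) = floor(7.5) = 7
Q1 = element at index 2 = 19
Q3 = element at index 7 = 74
IQR = 74 - 19 = 55
Final answer: 55


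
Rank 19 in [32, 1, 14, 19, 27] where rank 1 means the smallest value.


Sort ascending: [1, 14, 19, 27, 32]
Find 19 in the sorted list.
19 is at position 3 (1-indexed).
Final answer: 3


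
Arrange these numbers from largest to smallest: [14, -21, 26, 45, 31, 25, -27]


Original list: [14, -21, 26, 45, 31, 25, -27]
Repeatedly take the largest remaining element:
  Remaining [14, -21, 26, 45, 31, 25, -27] -> largest is 45
  Remaining [14, -21, 26, 31, 25, -27] -> largest is 31
  Remaining [14, -21, 26, 25, -27] -> largest is 26
  Remaining [14, -21, 25, -27] -> largest is 25
  Remaining [14, -21, -27] -> largest is 14
  Remaining [-21, -27] -> largest is -21
  Remaining [-27] -> largest is -27
Collecting the picks in order gives the descending list.
Final answer: [45, 31, 26, 25, 14, -21, -27]


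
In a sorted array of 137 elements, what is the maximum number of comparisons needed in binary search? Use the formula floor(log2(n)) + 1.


Binary search halves the search space each step.
Maximum comparisons = floor(log2(137)) + 1
log2(137) = 7.098
floor(log2(137)) = 7, so 7 + 1 = 8
Final answer: 8


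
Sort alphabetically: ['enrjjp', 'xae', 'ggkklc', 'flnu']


Compare strings character by character (the first differing letter decides):
  'enrjjp' < 'flnu' since 'e' < 'f' at position 1
  'flnu' < 'ggkklc' since 'f' < 'g' at position 1
  'ggkklc' < 'xae' since 'g' < 'x' at position 1
Chaining these comparisons gives the alphabetical order.
Final answer: ['enrjjp', 'flnu', 'ggkklc', 'xae']


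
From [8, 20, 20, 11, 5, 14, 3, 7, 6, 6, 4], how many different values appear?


List all unique values:
Distinct values: [3, 4, 5, 6, 7, 8, 11, 14, 20]
Count = 9
Final answer: 9


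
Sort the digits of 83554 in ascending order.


The number 83554 has digits: 8, 3, 5, 5, 4
Sorted: 3, 4, 5, 5, 8
Joining the sorted digits gives the result.
Final answer: 34558


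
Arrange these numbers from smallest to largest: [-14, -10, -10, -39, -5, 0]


Original list: [-14, -10, -10, -39, -5, 0]
Repeatedly take the smallest remaining element:
  Remaining [-14, -10, -10, -39, -5, 0] -> smallest is -39
  Remaining [-14, -10, -10, -5, 0] -> smallest is -14
  Remaining [-10, -10, -5, 0] -> smallest is -10
  Remaining [-10, -5, 0] -> smallest is -10
  Remaining [-5, 0] -> smallest is -5
  Remaining [0] -> smallest is 0
Collecting the picks in order gives the sorted list.
Final answer: [-39, -14, -10, -10, -5, 0]


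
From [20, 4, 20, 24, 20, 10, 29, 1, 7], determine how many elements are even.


Check each element:
  20 is even
  4 is even
  20 is even
  24 is even
  20 is even
  10 is even
  29 is odd
  1 is odd
  7 is odd
Evens: [20, 4, 20, 24, 20, 10]
Count of evens = 6
Final answer: 6


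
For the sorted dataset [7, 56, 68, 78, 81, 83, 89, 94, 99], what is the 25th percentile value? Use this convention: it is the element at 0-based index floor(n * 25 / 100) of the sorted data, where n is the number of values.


The dataset has n = 9 elements.
Index = floor(9 * 25 / 100) = floor(225 / 100) = floor(2.25) = 2
Counting from index 0 in the sorted data, the element at index 2 is 68.
Final answer: 68


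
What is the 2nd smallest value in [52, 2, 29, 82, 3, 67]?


Sort ascending: [2, 3, 29, 52, 67, 82]
The 2nd element (1-indexed) is at index 1.
Value = 3
Final answer: 3


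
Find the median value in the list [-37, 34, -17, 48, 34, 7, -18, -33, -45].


First, sort the list: [-45, -37, -33, -18, -17, 7, 34, 34, 48]
The list has 9 elements (odd count).
The middle index is 4 (0-based), and the element there is -17.
Final answer: -17


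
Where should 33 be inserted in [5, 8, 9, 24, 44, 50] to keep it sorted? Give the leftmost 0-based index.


List is sorted: [5, 8, 9, 24, 44, 50]
We need the leftmost position where 33 can be inserted, i.e. the first index whose element is >= 33 (or the end of the list if none is).
Binary search with low=0, high=6 (0-based indices):
  low=0, high=6, mid=3: a[3]=24 < 33, so low = 4
  low=4, high=6, mid=5: a[5]=50 >= 33, so high = 5
  low=4, high=5, mid=4: a[4]=44 >= 33, so high = 4
Now low = high = 4, so the insertion index is 4.
Final answer: 4


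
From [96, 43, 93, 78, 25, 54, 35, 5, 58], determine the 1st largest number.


Sort descending: [96, 93, 78, 58, 54, 43, 35, 25, 5]
The 1st element (1-indexed) is at index 0.
Value = 96
Final answer: 96


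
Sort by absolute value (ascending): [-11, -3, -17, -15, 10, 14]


Compute absolute values:
  |-11| = 11
  |-3| = 3
  |-17| = 17
  |-15| = 15
  |10| = 10
  |14| = 14
Absolute values in increasing order: 3 < 10 < 11 < 14 < 15 < 17
Listing the original numbers in that order gives the answer.
Final answer: [-3, 10, -11, 14, -15, -17]


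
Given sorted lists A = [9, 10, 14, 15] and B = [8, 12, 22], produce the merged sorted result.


List A: [9, 10, 14, 15]
List B: [8, 12, 22]
Repeatedly compare the front elements and take the smaller:
  9 vs 8 -> take 8
  9 vs 12 -> take 9
  10 vs 12 -> take 10
  14 vs 12 -> take 12
  14 vs 22 -> take 14
  15 vs 22 -> take 15
  A is exhausted; append the rest of B: [22]
Final answer: [8, 9, 10, 12, 14, 15, 22]


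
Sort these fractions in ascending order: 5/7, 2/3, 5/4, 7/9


Convert to decimal for comparison:
  5/7 = 0.7143
  2/3 = 0.6667
  5/4 = 1.25
  7/9 = 0.7778
Decimals in increasing order: 0.6667 < 0.7143 < 0.7778 < 1.25
Writing each back as its fraction gives the sorted order.
Final answer: 2/3, 5/7, 7/9, 5/4


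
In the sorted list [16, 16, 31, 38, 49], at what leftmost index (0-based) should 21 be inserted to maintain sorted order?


List is sorted: [16, 16, 31, 38, 49]
We need the leftmost position where 21 can be inserted, i.e. the first index whose element is >= 21 (or the end of the list if none is).
Binary search with low=0, high=5 (0-based indices):
  low=0, high=5, mid=2: a[2]=31 >= 21, so high = 2
  low=0, high=2, mid=1: a[1]=16 < 21, so low = 2
Now low = high = 2, so the insertion index is 2.
Final answer: 2


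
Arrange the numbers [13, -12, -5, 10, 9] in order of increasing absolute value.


Compute absolute values:
  |13| = 13
  |-12| = 12
  |-5| = 5
  |10| = 10
  |9| = 9
Absolute values in increasing order: 5 < 9 < 10 < 12 < 13
Listing the original numbers in that order gives the answer.
Final answer: [-5, 9, 10, -12, 13]


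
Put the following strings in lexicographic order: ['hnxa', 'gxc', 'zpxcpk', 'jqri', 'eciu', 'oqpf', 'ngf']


Compare strings character by character (the first differing letter decides):
  'eciu' < 'gxc' since 'e' < 'g' at position 1
  'gxc' < 'hnxa' since 'g' < 'h' at position 1
  'hnxa' < 'jqri' since 'h' < 'j' at position 1
  'jqri' < 'ngf' since 'j' < 'n' at position 1
  'ngf' < 'oqpf' since 'n' < 'o' at position 1
  'oqpf' < 'zpxcpk' since 'o' < 'z' at position 1
Chaining these comparisons gives the alphabetical order.
Final answer: ['eciu', 'gxc', 'hnxa', 'jqri', 'ngf', 'oqpf', 'zpxcpk']


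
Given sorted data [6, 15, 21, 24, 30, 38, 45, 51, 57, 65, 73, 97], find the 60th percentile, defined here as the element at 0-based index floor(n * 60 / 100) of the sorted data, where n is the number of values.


The dataset has n = 12 elements.
Index = floor(12 * 60 / 100) = floor(720 / 100) = floor(7.2) = 7
Counting from index 0 in the sorted data, the element at index 7 is 51.
Final answer: 51


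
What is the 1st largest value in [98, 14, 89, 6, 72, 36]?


Sort descending: [98, 89, 72, 36, 14, 6]
The 1st element (1-indexed) is at index 0.
Value = 98
Final answer: 98


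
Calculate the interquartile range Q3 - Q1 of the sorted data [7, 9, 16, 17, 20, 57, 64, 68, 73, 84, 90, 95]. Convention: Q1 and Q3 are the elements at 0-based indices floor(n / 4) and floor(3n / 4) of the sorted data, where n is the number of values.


The data has n = 12 elements.
Q1 index = floor(12 / 4) = floor(3) = 3; Q3 index = floor(3 * 12 / 4) = floor(9) = 9
Q1 = element at index 3 = 17
Q3 = element at index 9 = 84
IQR = 84 - 17 = 67
Final answer: 67


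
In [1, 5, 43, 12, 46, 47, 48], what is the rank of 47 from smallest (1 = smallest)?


Sort ascending: [1, 5, 12, 43, 46, 47, 48]
Find 47 in the sorted list.
47 is at position 6 (1-indexed).
Final answer: 6


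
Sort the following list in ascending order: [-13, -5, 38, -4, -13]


Original list: [-13, -5, 38, -4, -13]
Repeatedly take the smallest remaining element:
  Remaining [-13, -5, 38, -4, -13] -> smallest is -13
  Remaining [-5, 38, -4, -13] -> smallest is -13
  Remaining [-5, 38, -4] -> smallest is -5
  Remaining [38, -4] -> smallest is -4
  Remaining [38] -> smallest is 38
Collecting the picks in order gives the sorted list.
Final answer: [-13, -13, -5, -4, 38]


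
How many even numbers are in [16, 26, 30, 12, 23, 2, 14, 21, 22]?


Check each element:
  16 is even
  26 is even
  30 is even
  12 is even
  23 is odd
  2 is even
  14 is even
  21 is odd
  22 is even
Evens: [16, 26, 30, 12, 2, 14, 22]
Count of evens = 7
Final answer: 7


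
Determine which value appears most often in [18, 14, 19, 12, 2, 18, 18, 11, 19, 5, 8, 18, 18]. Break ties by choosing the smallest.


Count the frequency of each value:
  2 appears 1 time(s)
  5 appears 1 time(s)
  8 appears 1 time(s)
  11 appears 1 time(s)
  12 appears 1 time(s)
  14 appears 1 time(s)
  18 appears 5 time(s)
  19 appears 2 time(s)
Maximum frequency is 5.
Only 18 reaches that frequency, so it is the mode.
Final answer: 18


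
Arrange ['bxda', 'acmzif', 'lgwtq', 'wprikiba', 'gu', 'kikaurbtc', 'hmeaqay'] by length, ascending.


Compute lengths:
  'bxda' has length 4
  'acmzif' has length 6
  'lgwtq' has length 5
  'wprikiba' has length 8
  'gu' has length 2
  'kikaurbtc' has length 9
  'hmeaqay' has length 7
Lengths in increasing order: 2 < 4 < 5 < 6 < 7 < 8 < 9
Listing the words in that order gives the answer.
Final answer: ['gu', 'bxda', 'lgwtq', 'acmzif', 'hmeaqay', 'wprikiba', 'kikaurbtc']


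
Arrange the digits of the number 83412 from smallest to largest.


The number 83412 has digits: 8, 3, 4, 1, 2
Sorted: 1, 2, 3, 4, 8
Joining the sorted digits gives the result.
Final answer: 12348


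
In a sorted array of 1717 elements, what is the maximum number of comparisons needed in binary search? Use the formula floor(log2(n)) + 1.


Binary search halves the search space each step.
Maximum comparisons = floor(log2(1717)) + 1
log2(1717) = 10.7457
floor(log2(1717)) = 10, so 10 + 1 = 11
Final answer: 11


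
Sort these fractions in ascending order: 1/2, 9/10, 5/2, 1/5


Convert to decimal for comparison:
  1/2 = 0.5
  9/10 = 0.9
  5/2 = 2.5
  1/5 = 0.2
Decimals in increasing order: 0.2 < 0.5 < 0.9 < 2.5
Writing each back as its fraction gives the sorted order.
Final answer: 1/5, 1/2, 9/10, 5/2


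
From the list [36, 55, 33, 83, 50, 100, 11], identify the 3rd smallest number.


Sort ascending: [11, 33, 36, 50, 55, 83, 100]
The 3rd element (1-indexed) is at index 2.
Value = 36
Final answer: 36


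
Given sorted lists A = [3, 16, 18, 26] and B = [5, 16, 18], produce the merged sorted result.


List A: [3, 16, 18, 26]
List B: [5, 16, 18]
Repeatedly compare the front elements and take the smaller:
  3 vs 5 -> take 3
  16 vs 5 -> take 5
  16 vs 16 -> take 16
  18 vs 16 -> take 16
  18 vs 18 -> take 18
  26 vs 18 -> take 18
  B is exhausted; append the rest of A: [26]
Final answer: [3, 5, 16, 16, 18, 18, 26]


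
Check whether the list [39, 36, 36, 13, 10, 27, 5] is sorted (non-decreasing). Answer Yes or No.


Check consecutive pairs:
  39 <= 36? False
  36 <= 36? True
  36 <= 13? False
  13 <= 10? False
  10 <= 27? True
  27 <= 5? False
4 consecutive pair(s) are out of order, so the list is not sorted.
Final answer: No


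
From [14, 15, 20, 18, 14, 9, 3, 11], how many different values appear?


List all unique values:
Distinct values: [3, 9, 11, 14, 15, 18, 20]
Count = 7
Final answer: 7


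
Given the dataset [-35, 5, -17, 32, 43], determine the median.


First, sort the list: [-35, -17, 5, 32, 43]
The list has 5 elements (odd count).
The middle index is 2 (0-based), and the element there is 5.
Final answer: 5


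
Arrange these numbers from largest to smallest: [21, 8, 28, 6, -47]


Original list: [21, 8, 28, 6, -47]
Repeatedly take the largest remaining element:
  Remaining [21, 8, 28, 6, -47] -> largest is 28
  Remaining [21, 8, 6, -47] -> largest is 21
  Remaining [8, 6, -47] -> largest is 8
  Remaining [6, -47] -> largest is 6
  Remaining [-47] -> largest is -47
Collecting the picks in order gives the descending list.
Final answer: [28, 21, 8, 6, -47]


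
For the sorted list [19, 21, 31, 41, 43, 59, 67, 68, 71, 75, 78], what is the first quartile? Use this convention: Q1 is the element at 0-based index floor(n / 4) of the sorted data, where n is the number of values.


The list has n = 11 elements.
Q1 index = floor(11 / 4) = floor(2.75) = 2
Counting from index 0 in the sorted data, the element at index 2 is 31.
Final answer: 31


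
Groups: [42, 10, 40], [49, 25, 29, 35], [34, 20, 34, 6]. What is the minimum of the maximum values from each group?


Find max of each group:
  Group 1: [42, 10, 40] -> max = 42
  Group 2: [49, 25, 29, 35] -> max = 49
  Group 3: [34, 20, 34, 6] -> max = 34
Maxes: [42, 49, 34]
Minimum of maxes = 34
Final answer: 34


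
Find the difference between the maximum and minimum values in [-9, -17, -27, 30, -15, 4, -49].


Maximum value: 30
Minimum value: -49
Range = 30 - (-49) = 79
Final answer: 79


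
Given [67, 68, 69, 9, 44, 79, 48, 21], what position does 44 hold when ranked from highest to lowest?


Sort descending: [79, 69, 68, 67, 48, 44, 21, 9]
Find 44 in the sorted list.
44 is at position 6.
Final answer: 6


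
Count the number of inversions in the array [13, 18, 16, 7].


For each element, count the later elements that are smaller than it:
  13 (index 0): smaller elements after it = [7] -> 1
  18 (index 1): smaller elements after it = [16, 7] -> 2
  16 (index 2): smaller elements after it = [7] -> 1
Total inversions = 1 + 2 + 1 = 4
Final answer: 4


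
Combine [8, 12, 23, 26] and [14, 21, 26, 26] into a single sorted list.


List A: [8, 12, 23, 26]
List B: [14, 21, 26, 26]
Repeatedly compare the front elements and take the smaller:
  8 vs 14 -> take 8
  12 vs 14 -> take 12
  23 vs 14 -> take 14
  23 vs 21 -> take 21
  23 vs 26 -> take 23
  26 vs 26 -> take 26
  A is exhausted; append the rest of B: [26, 26]
Final answer: [8, 12, 14, 21, 23, 26, 26, 26]


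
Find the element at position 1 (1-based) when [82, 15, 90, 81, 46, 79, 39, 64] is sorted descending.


Sort descending: [90, 82, 81, 79, 64, 46, 39, 15]
The 1st element (1-indexed) is at index 0.
Value = 90
Final answer: 90


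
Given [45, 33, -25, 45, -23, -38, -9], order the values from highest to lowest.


Original list: [45, 33, -25, 45, -23, -38, -9]
Repeatedly take the largest remaining element:
  Remaining [45, 33, -25, 45, -23, -38, -9] -> largest is 45
  Remaining [33, -25, 45, -23, -38, -9] -> largest is 45
  Remaining [33, -25, -23, -38, -9] -> largest is 33
  Remaining [-25, -23, -38, -9] -> largest is -9
  Remaining [-25, -23, -38] -> largest is -23
  Remaining [-25, -38] -> largest is -25
  Remaining [-38] -> largest is -38
Collecting the picks in order gives the descending list.
Final answer: [45, 45, 33, -9, -23, -25, -38]


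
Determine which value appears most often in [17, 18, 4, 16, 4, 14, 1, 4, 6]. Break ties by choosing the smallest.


Count the frequency of each value:
  1 appears 1 time(s)
  4 appears 3 time(s)
  6 appears 1 time(s)
  14 appears 1 time(s)
  16 appears 1 time(s)
  17 appears 1 time(s)
  18 appears 1 time(s)
Maximum frequency is 3.
Only 4 reaches that frequency, so it is the mode.
Final answer: 4


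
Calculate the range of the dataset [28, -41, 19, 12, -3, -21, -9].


Maximum value: 28
Minimum value: -41
Range = 28 - (-41) = 69
Final answer: 69


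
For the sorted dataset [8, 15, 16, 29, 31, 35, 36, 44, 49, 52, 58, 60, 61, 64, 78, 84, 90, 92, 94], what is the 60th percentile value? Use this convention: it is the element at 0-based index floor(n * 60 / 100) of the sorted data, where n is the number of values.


The dataset has n = 19 elements.
Index = floor(19 * 60 / 100) = floor(1140 / 100) = floor(11.4) = 11
Counting from index 0 in the sorted data, the element at index 11 is 60.
Final answer: 60


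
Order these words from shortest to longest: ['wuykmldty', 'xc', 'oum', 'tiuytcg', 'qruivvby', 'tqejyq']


Compute lengths:
  'wuykmldty' has length 9
  'xc' has length 2
  'oum' has length 3
  'tiuytcg' has length 7
  'qruivvby' has length 8
  'tqejyq' has length 6
Lengths in increasing order: 2 < 3 < 6 < 7 < 8 < 9
Listing the words in that order gives the answer.
Final answer: ['xc', 'oum', 'tqejyq', 'tiuytcg', 'qruivvby', 'wuykmldty']


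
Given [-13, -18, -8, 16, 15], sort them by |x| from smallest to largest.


Compute absolute values:
  |-13| = 13
  |-18| = 18
  |-8| = 8
  |16| = 16
  |15| = 15
Absolute values in increasing order: 8 < 13 < 15 < 16 < 18
Listing the original numbers in that order gives the answer.
Final answer: [-8, -13, 15, 16, -18]


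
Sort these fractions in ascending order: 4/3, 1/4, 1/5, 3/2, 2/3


Convert to decimal for comparison:
  4/3 = 1.3333
  1/4 = 0.25
  1/5 = 0.2
  3/2 = 1.5
  2/3 = 0.6667
Decimals in increasing order: 0.2 < 0.25 < 0.6667 < 1.3333 < 1.5
Writing each back as its fraction gives the sorted order.
Final answer: 1/5, 1/4, 2/3, 4/3, 3/2


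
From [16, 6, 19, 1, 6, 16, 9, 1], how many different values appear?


List all unique values:
Distinct values: [1, 6, 9, 16, 19]
Count = 5
Final answer: 5


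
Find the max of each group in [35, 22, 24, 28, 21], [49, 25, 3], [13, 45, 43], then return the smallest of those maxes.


Find max of each group:
  Group 1: [35, 22, 24, 28, 21] -> max = 35
  Group 2: [49, 25, 3] -> max = 49
  Group 3: [13, 45, 43] -> max = 45
Maxes: [35, 49, 45]
Minimum of maxes = 35
Final answer: 35


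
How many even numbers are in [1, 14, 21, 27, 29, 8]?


Check each element:
  1 is odd
  14 is even
  21 is odd
  27 is odd
  29 is odd
  8 is even
Evens: [14, 8]
Count of evens = 2
Final answer: 2


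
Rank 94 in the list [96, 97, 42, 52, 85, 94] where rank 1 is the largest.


Sort descending: [97, 96, 94, 85, 52, 42]
Find 94 in the sorted list.
94 is at position 3.
Final answer: 3


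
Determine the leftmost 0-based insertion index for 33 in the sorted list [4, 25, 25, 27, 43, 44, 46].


List is sorted: [4, 25, 25, 27, 43, 44, 46]
We need the leftmost position where 33 can be inserted, i.e. the first index whose element is >= 33 (or the end of the list if none is).
Binary search with low=0, high=7 (0-based indices):
  low=0, high=7, mid=3: a[3]=27 < 33, so low = 4
  low=4, high=7, mid=5: a[5]=44 >= 33, so high = 5
  low=4, high=5, mid=4: a[4]=43 >= 33, so high = 4
Now low = high = 4, so the insertion index is 4.
Final answer: 4


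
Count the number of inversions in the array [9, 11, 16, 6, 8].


For each element, count the later elements that are smaller than it:
  9 (index 0): smaller elements after it = [6, 8] -> 2
  11 (index 1): smaller elements after it = [6, 8] -> 2
  16 (index 2): smaller elements after it = [6, 8] -> 2
  6 (index 3): smaller elements after it = [] -> 0
Total inversions = 2 + 2 + 2 + 0 = 6
Final answer: 6


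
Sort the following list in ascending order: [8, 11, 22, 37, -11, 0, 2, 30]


Original list: [8, 11, 22, 37, -11, 0, 2, 30]
Repeatedly take the smallest remaining element:
  Remaining [8, 11, 22, 37, -11, 0, 2, 30] -> smallest is -11
  Remaining [8, 11, 22, 37, 0, 2, 30] -> smallest is 0
  Remaining [8, 11, 22, 37, 2, 30] -> smallest is 2
  Remaining [8, 11, 22, 37, 30] -> smallest is 8
  Remaining [11, 22, 37, 30] -> smallest is 11
  Remaining [22, 37, 30] -> smallest is 22
  Remaining [37, 30] -> smallest is 30
  Remaining [37] -> smallest is 37
Collecting the picks in order gives the sorted list.
Final answer: [-11, 0, 2, 8, 11, 22, 30, 37]


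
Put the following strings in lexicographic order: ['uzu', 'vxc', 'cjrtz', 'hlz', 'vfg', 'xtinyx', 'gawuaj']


Compare strings character by character (the first differing letter decides):
  'cjrtz' < 'gawuaj' since 'c' < 'g' at position 1
  'gawuaj' < 'hlz' since 'g' < 'h' at position 1
  'hlz' < 'uzu' since 'h' < 'u' at position 1
  'uzu' < 'vfg' since 'u' < 'v' at position 1
  'vfg' < 'vxc' since 'f' < 'x' at position 2
  'vxc' < 'xtinyx' since 'v' < 'x' at position 1
Chaining these comparisons gives the alphabetical order.
Final answer: ['cjrtz', 'gawuaj', 'hlz', 'uzu', 'vfg', 'vxc', 'xtinyx']


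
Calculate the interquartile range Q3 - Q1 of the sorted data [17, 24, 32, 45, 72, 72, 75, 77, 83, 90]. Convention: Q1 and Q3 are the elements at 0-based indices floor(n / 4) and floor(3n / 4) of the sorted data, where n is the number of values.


The data has n = 10 elements.
Q1 index = floor(10 / 4) = floor(2.5) = 2; Q3 index = floor(3 * 10 / 4) = floor(7.5) = 7
Q1 = element at index 2 = 32
Q3 = element at index 7 = 77
IQR = 77 - 32 = 45
Final answer: 45


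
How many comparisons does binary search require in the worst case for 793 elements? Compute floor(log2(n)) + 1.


Binary search halves the search space each step.
Maximum comparisons = floor(log2(793)) + 1
log2(793) = 9.6312
floor(log2(793)) = 9, so 9 + 1 = 10
Final answer: 10


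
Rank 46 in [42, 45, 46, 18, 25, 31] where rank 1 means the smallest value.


Sort ascending: [18, 25, 31, 42, 45, 46]
Find 46 in the sorted list.
46 is at position 6 (1-indexed).
Final answer: 6


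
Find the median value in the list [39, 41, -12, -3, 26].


First, sort the list: [-12, -3, 26, 39, 41]
The list has 5 elements (odd count).
The middle index is 2 (0-based), and the element there is 26.
Final answer: 26


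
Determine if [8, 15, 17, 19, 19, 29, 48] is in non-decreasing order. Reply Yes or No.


Check consecutive pairs:
  8 <= 15? True
  15 <= 17? True
  17 <= 19? True
  19 <= 19? True
  19 <= 29? True
  29 <= 48? True
Every consecutive pair is in order, so the list is non-decreasing.
Final answer: Yes


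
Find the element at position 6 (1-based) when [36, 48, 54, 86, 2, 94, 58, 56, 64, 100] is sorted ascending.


Sort ascending: [2, 36, 48, 54, 56, 58, 64, 86, 94, 100]
The 6th element (1-indexed) is at index 5.
Value = 58
Final answer: 58


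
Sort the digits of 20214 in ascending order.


The number 20214 has digits: 2, 0, 2, 1, 4
Sorted: 0, 1, 2, 2, 4
Joining the sorted digits gives the result.
Final answer: 01224


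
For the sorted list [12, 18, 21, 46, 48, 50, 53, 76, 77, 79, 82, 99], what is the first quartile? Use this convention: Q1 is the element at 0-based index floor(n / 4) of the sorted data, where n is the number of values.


The list has n = 12 elements.
Q1 index = floor(12 / 4) = floor(3) = 3
Counting from index 0 in the sorted data, the element at index 3 is 46.
Final answer: 46


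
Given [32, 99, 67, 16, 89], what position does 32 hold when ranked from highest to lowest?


Sort descending: [99, 89, 67, 32, 16]
Find 32 in the sorted list.
32 is at position 4.
Final answer: 4


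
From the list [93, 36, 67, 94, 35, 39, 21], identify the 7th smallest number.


Sort ascending: [21, 35, 36, 39, 67, 93, 94]
The 7th element (1-indexed) is at index 6.
Value = 94
Final answer: 94


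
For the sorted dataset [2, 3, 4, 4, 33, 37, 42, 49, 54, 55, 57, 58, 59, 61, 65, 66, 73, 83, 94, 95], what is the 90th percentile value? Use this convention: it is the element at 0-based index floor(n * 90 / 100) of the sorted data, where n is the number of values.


The dataset has n = 20 elements.
Index = floor(20 * 90 / 100) = floor(1800 / 100) = floor(18) = 18
Counting from index 0 in the sorted data, the element at index 18 is 94.
Final answer: 94


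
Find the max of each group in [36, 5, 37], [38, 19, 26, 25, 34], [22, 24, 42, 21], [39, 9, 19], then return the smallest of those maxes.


Find max of each group:
  Group 1: [36, 5, 37] -> max = 37
  Group 2: [38, 19, 26, 25, 34] -> max = 38
  Group 3: [22, 24, 42, 21] -> max = 42
  Group 4: [39, 9, 19] -> max = 39
Maxes: [37, 38, 42, 39]
Minimum of maxes = 37
Final answer: 37


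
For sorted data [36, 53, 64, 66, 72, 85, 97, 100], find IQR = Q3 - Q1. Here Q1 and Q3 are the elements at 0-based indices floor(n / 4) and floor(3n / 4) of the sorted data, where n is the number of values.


The data has n = 8 elements.
Q1 index = floor(8 / 4) = floor(2) = 2; Q3 index = floor(3 * 8 / 4) = floor(6) = 6
Q1 = element at index 2 = 64
Q3 = element at index 6 = 97
IQR = 97 - 64 = 33
Final answer: 33


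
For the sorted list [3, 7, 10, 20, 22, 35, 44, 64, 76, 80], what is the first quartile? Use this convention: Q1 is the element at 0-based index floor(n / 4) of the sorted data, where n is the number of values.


The list has n = 10 elements.
Q1 index = floor(10 / 4) = floor(2.5) = 2
Counting from index 0 in the sorted data, the element at index 2 is 10.
Final answer: 10


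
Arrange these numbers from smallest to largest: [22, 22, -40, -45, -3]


Original list: [22, 22, -40, -45, -3]
Repeatedly take the smallest remaining element:
  Remaining [22, 22, -40, -45, -3] -> smallest is -45
  Remaining [22, 22, -40, -3] -> smallest is -40
  Remaining [22, 22, -3] -> smallest is -3
  Remaining [22, 22] -> smallest is 22
  Remaining [22] -> smallest is 22
Collecting the picks in order gives the sorted list.
Final answer: [-45, -40, -3, 22, 22]


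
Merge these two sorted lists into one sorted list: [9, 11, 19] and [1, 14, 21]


List A: [9, 11, 19]
List B: [1, 14, 21]
Repeatedly compare the front elements and take the smaller:
  9 vs 1 -> take 1
  9 vs 14 -> take 9
  11 vs 14 -> take 11
  19 vs 14 -> take 14
  19 vs 21 -> take 19
  A is exhausted; append the rest of B: [21]
Final answer: [1, 9, 11, 14, 19, 21]


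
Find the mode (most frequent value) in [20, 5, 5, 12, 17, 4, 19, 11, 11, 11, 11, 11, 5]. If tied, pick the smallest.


Count the frequency of each value:
  4 appears 1 time(s)
  5 appears 3 time(s)
  11 appears 5 time(s)
  12 appears 1 time(s)
  17 appears 1 time(s)
  19 appears 1 time(s)
  20 appears 1 time(s)
Maximum frequency is 5.
Only 11 reaches that frequency, so it is the mode.
Final answer: 11


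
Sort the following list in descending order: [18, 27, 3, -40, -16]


Original list: [18, 27, 3, -40, -16]
Repeatedly take the largest remaining element:
  Remaining [18, 27, 3, -40, -16] -> largest is 27
  Remaining [18, 3, -40, -16] -> largest is 18
  Remaining [3, -40, -16] -> largest is 3
  Remaining [-40, -16] -> largest is -16
  Remaining [-40] -> largest is -40
Collecting the picks in order gives the descending list.
Final answer: [27, 18, 3, -16, -40]


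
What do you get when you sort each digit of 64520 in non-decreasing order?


The number 64520 has digits: 6, 4, 5, 2, 0
Sorted: 0, 2, 4, 5, 6
Joining the sorted digits gives the result.
Final answer: 02456


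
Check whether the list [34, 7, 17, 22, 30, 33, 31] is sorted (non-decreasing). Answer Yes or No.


Check consecutive pairs:
  34 <= 7? False
  7 <= 17? True
  17 <= 22? True
  22 <= 30? True
  30 <= 33? True
  33 <= 31? False
2 consecutive pair(s) are out of order, so the list is not sorted.
Final answer: No


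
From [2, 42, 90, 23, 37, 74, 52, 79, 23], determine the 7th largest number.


Sort descending: [90, 79, 74, 52, 42, 37, 23, 23, 2]
The 7th element (1-indexed) is at index 6.
Value = 23
Final answer: 23


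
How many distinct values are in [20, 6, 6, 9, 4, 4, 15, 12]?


List all unique values:
Distinct values: [4, 6, 9, 12, 15, 20]
Count = 6
Final answer: 6


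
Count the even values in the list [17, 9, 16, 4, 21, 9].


Check each element:
  17 is odd
  9 is odd
  16 is even
  4 is even
  21 is odd
  9 is odd
Evens: [16, 4]
Count of evens = 2
Final answer: 2


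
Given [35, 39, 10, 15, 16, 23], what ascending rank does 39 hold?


Sort ascending: [10, 15, 16, 23, 35, 39]
Find 39 in the sorted list.
39 is at position 6 (1-indexed).
Final answer: 6


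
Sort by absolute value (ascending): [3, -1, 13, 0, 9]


Compute absolute values:
  |3| = 3
  |-1| = 1
  |13| = 13
  |0| = 0
  |9| = 9
Absolute values in increasing order: 0 < 1 < 3 < 9 < 13
Listing the original numbers in that order gives the answer.
Final answer: [0, -1, 3, 9, 13]


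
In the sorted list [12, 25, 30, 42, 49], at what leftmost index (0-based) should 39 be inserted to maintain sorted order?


List is sorted: [12, 25, 30, 42, 49]
We need the leftmost position where 39 can be inserted, i.e. the first index whose element is >= 39 (or the end of the list if none is).
Binary search with low=0, high=5 (0-based indices):
  low=0, high=5, mid=2: a[2]=30 < 39, so low = 3
  low=3, high=5, mid=4: a[4]=49 >= 39, so high = 4
  low=3, high=4, mid=3: a[3]=42 >= 39, so high = 3
Now low = high = 3, so the insertion index is 3.
Final answer: 3


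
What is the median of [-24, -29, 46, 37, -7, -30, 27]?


First, sort the list: [-30, -29, -24, -7, 27, 37, 46]
The list has 7 elements (odd count).
The middle index is 3 (0-based), and the element there is -7.
Final answer: -7


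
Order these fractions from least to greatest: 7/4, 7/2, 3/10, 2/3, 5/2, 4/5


Convert to decimal for comparison:
  7/4 = 1.75
  7/2 = 3.5
  3/10 = 0.3
  2/3 = 0.6667
  5/2 = 2.5
  4/5 = 0.8
Decimals in increasing order: 0.3 < 0.6667 < 0.8 < 1.75 < 2.5 < 3.5
Writing each back as its fraction gives the sorted order.
Final answer: 3/10, 2/3, 4/5, 7/4, 5/2, 7/2


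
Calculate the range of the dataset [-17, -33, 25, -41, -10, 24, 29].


Maximum value: 29
Minimum value: -41
Range = 29 - (-41) = 70
Final answer: 70


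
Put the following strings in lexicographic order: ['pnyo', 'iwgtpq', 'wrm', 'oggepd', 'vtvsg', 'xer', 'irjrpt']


Compare strings character by character (the first differing letter decides):
  'irjrpt' < 'iwgtpq' since 'r' < 'w' at position 2
  'iwgtpq' < 'oggepd' since 'i' < 'o' at position 1
  'oggepd' < 'pnyo' since 'o' < 'p' at position 1
  'pnyo' < 'vtvsg' since 'p' < 'v' at position 1
  'vtvsg' < 'wrm' since 'v' < 'w' at position 1
  'wrm' < 'xer' since 'w' < 'x' at position 1
Chaining these comparisons gives the alphabetical order.
Final answer: ['irjrpt', 'iwgtpq', 'oggepd', 'pnyo', 'vtvsg', 'wrm', 'xer']


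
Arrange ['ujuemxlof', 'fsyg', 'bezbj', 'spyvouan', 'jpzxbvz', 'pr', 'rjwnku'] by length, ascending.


Compute lengths:
  'ujuemxlof' has length 9
  'fsyg' has length 4
  'bezbj' has length 5
  'spyvouan' has length 8
  'jpzxbvz' has length 7
  'pr' has length 2
  'rjwnku' has length 6
Lengths in increasing order: 2 < 4 < 5 < 6 < 7 < 8 < 9
Listing the words in that order gives the answer.
Final answer: ['pr', 'fsyg', 'bezbj', 'rjwnku', 'jpzxbvz', 'spyvouan', 'ujuemxlof']


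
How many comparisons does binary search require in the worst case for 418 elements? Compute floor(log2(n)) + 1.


Binary search halves the search space each step.
Maximum comparisons = floor(log2(418)) + 1
log2(418) = 8.7074
floor(log2(418)) = 8, so 8 + 1 = 9
Final answer: 9


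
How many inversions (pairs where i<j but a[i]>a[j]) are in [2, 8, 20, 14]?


For each element, count the later elements that are smaller than it:
  2 (index 0): smaller elements after it = [] -> 0
  8 (index 1): smaller elements after it = [] -> 0
  20 (index 2): smaller elements after it = [14] -> 1
Total inversions = 0 + 0 + 1 = 1
Final answer: 1


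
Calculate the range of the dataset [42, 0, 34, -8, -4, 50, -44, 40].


Maximum value: 50
Minimum value: -44
Range = 50 - (-44) = 94
Final answer: 94


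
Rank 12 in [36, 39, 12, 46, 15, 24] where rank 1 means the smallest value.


Sort ascending: [12, 15, 24, 36, 39, 46]
Find 12 in the sorted list.
12 is at position 1 (1-indexed).
Final answer: 1


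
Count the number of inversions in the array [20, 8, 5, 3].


For each element, count the later elements that are smaller than it:
  20 (index 0): smaller elements after it = [8, 5, 3] -> 3
  8 (index 1): smaller elements after it = [5, 3] -> 2
  5 (index 2): smaller elements after it = [3] -> 1
Total inversions = 3 + 2 + 1 = 6
Final answer: 6


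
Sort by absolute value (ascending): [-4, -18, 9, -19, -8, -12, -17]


Compute absolute values:
  |-4| = 4
  |-18| = 18
  |9| = 9
  |-19| = 19
  |-8| = 8
  |-12| = 12
  |-17| = 17
Absolute values in increasing order: 4 < 8 < 9 < 12 < 17 < 18 < 19
Listing the original numbers in that order gives the answer.
Final answer: [-4, -8, 9, -12, -17, -18, -19]


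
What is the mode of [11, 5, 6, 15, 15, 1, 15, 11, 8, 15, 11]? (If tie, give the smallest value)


Count the frequency of each value:
  1 appears 1 time(s)
  5 appears 1 time(s)
  6 appears 1 time(s)
  8 appears 1 time(s)
  11 appears 3 time(s)
  15 appears 4 time(s)
Maximum frequency is 4.
Only 15 reaches that frequency, so it is the mode.
Final answer: 15


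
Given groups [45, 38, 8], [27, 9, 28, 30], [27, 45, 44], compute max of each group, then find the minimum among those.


Find max of each group:
  Group 1: [45, 38, 8] -> max = 45
  Group 2: [27, 9, 28, 30] -> max = 30
  Group 3: [27, 45, 44] -> max = 45
Maxes: [45, 30, 45]
Minimum of maxes = 30
Final answer: 30


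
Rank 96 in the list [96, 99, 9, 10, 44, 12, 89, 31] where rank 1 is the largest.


Sort descending: [99, 96, 89, 44, 31, 12, 10, 9]
Find 96 in the sorted list.
96 is at position 2.
Final answer: 2


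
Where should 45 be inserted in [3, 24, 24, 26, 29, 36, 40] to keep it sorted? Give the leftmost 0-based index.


List is sorted: [3, 24, 24, 26, 29, 36, 40]
We need the leftmost position where 45 can be inserted, i.e. the first index whose element is >= 45 (or the end of the list if none is).
Binary search with low=0, high=7 (0-based indices):
  low=0, high=7, mid=3: a[3]=26 < 45, so low = 4
  low=4, high=7, mid=5: a[5]=36 < 45, so low = 6
  low=6, high=7, mid=6: a[6]=40 < 45, so low = 7
Now low = high = 7, so the insertion index is 7.
Final answer: 7
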